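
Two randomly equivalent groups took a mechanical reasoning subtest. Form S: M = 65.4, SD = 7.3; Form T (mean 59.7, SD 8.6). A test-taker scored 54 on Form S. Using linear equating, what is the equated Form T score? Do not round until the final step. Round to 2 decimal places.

46.27

Linear equating: y = (SD_Y/SD_X)(x − M_X) + M_Y
y = (8.6/7.3)(54 − 65.4) + 59.7
y = 1.178082 × -11.4 + 59.7 = -13.4301 + 59.7 = 46.27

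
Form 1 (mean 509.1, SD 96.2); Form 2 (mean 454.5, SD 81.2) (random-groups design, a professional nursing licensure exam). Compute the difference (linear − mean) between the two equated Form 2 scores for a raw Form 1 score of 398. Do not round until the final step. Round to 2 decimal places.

Mean-equated: 398 + (454.5 − 509.1) = 343.40
Linear-equated: (81.2/96.2)(398 − 509.1) + 454.5 = 360.723
Difference = 360.723 − 343.40 = 17.32

17.32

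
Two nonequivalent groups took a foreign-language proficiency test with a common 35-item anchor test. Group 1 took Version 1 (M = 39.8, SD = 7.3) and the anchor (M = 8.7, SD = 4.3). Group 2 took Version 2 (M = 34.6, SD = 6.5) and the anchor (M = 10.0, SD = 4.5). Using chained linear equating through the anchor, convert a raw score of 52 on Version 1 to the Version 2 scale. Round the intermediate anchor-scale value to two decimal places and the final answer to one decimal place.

Version 1 → anchor (Group 1): v = (4.3/7.3)(52 − 39.8) + 8.7 = 15.89
anchor → Version 2 (Group 2): y = (6.5/4.5)(15.89 − 10.0) + 34.6 = 43.1

43.1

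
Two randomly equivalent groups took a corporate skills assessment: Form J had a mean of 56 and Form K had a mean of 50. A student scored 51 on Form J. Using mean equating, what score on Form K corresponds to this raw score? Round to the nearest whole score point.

45

Mean equating: y = x + (M_Y − M_X) = 51 + (50 − 56) = 45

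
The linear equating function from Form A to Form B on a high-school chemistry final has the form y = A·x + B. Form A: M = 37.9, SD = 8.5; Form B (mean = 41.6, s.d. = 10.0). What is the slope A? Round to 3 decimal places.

1.176

A = SD_Y / SD_X = 10.0 / 8.5 = 1.176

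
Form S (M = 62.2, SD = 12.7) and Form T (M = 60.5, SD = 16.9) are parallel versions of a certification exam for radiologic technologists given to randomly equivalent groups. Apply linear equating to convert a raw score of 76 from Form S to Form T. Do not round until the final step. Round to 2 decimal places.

78.86

Linear equating: y = (SD_Y/SD_X)(x − M_X) + M_Y
y = (16.9/12.7)(76 − 62.2) + 60.5
y = 1.330709 × 13.8 + 60.5 = 18.3638 + 60.5 = 78.86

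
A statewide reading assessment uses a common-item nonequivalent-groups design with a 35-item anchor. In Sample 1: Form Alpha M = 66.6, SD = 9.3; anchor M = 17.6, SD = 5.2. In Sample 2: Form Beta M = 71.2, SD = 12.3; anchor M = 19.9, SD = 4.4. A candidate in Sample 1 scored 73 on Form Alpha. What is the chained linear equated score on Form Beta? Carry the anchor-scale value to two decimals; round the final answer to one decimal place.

74.8

Form Alpha → anchor (Sample 1): v = (5.2/9.3)(73 − 66.6) + 17.6 = 21.18
anchor → Form Beta (Sample 2): y = (12.3/4.4)(21.18 − 19.9) + 71.2 = 74.8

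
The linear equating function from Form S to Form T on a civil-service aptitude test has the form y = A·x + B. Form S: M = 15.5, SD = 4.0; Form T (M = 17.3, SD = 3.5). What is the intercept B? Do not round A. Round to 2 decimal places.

3.74

A = SD_Y / SD_X = 3.5 / 4.0 = 0.875000
B = M_Y − A·M_X = 17.3 − 0.875000 × 15.5 = 3.74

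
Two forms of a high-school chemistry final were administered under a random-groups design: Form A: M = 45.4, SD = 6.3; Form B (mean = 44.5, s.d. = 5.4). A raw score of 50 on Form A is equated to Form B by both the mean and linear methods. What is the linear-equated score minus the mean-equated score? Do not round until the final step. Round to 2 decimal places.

Mean-equated: 50 + (44.5 − 45.4) = 49.10
Linear-equated: (5.4/6.3)(50 − 45.4) + 44.5 = 48.443
Difference = 48.443 − 49.10 = -0.66

-0.66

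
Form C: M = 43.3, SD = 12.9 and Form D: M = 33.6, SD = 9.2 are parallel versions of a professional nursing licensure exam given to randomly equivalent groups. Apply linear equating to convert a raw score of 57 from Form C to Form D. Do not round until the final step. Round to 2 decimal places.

43.37

Linear equating: y = (SD_Y/SD_X)(x − M_X) + M_Y
y = (9.2/12.9)(57 − 43.3) + 33.6
y = 0.713178 × 13.7 + 33.6 = 9.7705 + 33.6 = 43.37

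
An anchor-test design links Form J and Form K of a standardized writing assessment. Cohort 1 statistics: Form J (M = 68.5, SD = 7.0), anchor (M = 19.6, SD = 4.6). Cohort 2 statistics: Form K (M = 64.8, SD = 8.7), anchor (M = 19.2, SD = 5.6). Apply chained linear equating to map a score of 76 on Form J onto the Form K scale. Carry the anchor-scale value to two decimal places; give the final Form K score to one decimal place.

Form J → anchor (Cohort 1): v = (4.6/7.0)(76 − 68.5) + 19.6 = 24.53
anchor → Form K (Cohort 2): y = (8.7/5.6)(24.53 − 19.2) + 64.8 = 73.1

73.1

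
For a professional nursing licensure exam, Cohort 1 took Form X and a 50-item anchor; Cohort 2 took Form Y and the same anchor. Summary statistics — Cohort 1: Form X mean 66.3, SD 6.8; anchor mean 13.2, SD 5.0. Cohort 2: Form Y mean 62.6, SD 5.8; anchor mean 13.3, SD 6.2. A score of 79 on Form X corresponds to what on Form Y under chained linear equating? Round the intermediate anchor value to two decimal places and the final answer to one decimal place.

Form X → anchor (Cohort 1): v = (5.0/6.8)(79 − 66.3) + 13.2 = 22.54
anchor → Form Y (Cohort 2): y = (5.8/6.2)(22.54 − 13.3) + 62.6 = 71.2

71.2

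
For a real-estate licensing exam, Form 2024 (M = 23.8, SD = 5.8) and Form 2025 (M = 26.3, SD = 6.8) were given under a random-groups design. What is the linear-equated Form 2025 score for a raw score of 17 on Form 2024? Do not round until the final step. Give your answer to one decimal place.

Linear equating: y = (SD_Y/SD_X)(x − M_X) + M_Y
y = (6.8/5.8)(17 − 23.8) + 26.3
y = 1.172414 × -6.8 + 26.3 = -7.9724 + 26.3 = 18.3

18.3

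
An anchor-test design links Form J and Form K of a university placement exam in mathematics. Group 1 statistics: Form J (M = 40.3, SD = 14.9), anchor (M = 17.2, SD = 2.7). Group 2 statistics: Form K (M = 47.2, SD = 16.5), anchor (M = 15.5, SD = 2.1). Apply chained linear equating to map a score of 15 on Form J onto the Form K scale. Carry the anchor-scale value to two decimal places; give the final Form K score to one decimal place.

24.6

Form J → anchor (Group 1): v = (2.7/14.9)(15 − 40.3) + 17.2 = 12.62
anchor → Form K (Group 2): y = (16.5/2.1)(12.62 − 15.5) + 47.2 = 24.6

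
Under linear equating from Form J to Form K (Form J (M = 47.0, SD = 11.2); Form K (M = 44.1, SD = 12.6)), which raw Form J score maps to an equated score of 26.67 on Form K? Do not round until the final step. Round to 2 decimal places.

Invert y = (SD_Y/SD_X)(x − M_X) + M_Y:
x = (SD_X/SD_Y)(y − M_Y) + M_X = (11.2/12.6)(26.67 − 44.1) + 47.0
x = 0.888889 × -17.430 + 47.0 = 31.51

31.51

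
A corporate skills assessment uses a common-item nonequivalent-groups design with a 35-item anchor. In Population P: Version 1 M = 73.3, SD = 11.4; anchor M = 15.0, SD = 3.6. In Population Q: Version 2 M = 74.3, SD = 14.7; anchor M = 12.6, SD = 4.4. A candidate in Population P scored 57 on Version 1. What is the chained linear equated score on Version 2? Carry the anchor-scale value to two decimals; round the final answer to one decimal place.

65.1

Version 1 → anchor (Population P): v = (3.6/11.4)(57 − 73.3) + 15.0 = 9.85
anchor → Version 2 (Population Q): y = (14.7/4.4)(9.85 − 12.6) + 74.3 = 65.1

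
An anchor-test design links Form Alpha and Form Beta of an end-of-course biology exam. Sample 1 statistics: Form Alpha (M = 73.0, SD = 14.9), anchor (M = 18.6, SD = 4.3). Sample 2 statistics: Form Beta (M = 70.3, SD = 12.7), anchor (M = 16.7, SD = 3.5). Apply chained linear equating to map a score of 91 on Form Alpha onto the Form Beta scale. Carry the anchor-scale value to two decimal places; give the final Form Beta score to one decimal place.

Form Alpha → anchor (Sample 1): v = (4.3/14.9)(91 − 73.0) + 18.6 = 23.79
anchor → Form Beta (Sample 2): y = (12.7/3.5)(23.79 − 16.7) + 70.3 = 96.0

96.0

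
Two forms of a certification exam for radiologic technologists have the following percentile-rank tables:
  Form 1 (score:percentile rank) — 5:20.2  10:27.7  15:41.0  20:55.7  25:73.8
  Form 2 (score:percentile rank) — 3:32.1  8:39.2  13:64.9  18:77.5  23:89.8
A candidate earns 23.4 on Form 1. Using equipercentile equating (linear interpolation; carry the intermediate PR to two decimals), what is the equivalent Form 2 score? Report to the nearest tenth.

PR of 23.4 on Form 1: 55.7 + (23.4 − 20)/(25 − 20) × (73.8 − 55.7) = 68.01
On Form 2, PR 68.01 falls between score 13 (PR 64.9) and 18 (PR 77.5).
Interpolate: 13 + (68.01 − 64.9)/(77.5 − 64.9) × (18 − 13) = 14.2

14.2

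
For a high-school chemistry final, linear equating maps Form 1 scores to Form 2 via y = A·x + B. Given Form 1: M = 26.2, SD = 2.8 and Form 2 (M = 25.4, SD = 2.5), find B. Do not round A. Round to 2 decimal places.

2.01

A = SD_Y / SD_X = 2.5 / 2.8 = 0.892857
B = M_Y − A·M_X = 25.4 − 0.892857 × 26.2 = 2.01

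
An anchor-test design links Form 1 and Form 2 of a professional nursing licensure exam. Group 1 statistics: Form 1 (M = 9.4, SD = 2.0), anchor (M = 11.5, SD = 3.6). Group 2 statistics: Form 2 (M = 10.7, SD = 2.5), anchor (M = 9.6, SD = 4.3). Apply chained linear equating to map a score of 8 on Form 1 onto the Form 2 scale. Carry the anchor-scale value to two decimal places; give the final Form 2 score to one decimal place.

10.3

Form 1 → anchor (Group 1): v = (3.6/2.0)(8 − 9.4) + 11.5 = 8.98
anchor → Form 2 (Group 2): y = (2.5/4.3)(8.98 − 9.6) + 10.7 = 10.3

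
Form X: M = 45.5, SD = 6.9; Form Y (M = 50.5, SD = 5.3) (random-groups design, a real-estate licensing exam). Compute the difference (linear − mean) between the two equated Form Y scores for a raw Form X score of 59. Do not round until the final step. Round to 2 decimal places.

-3.13

Mean-equated: 59 + (50.5 − 45.5) = 64.00
Linear-equated: (5.3/6.9)(59 − 45.5) + 50.5 = 60.870
Difference = 60.870 − 64.00 = -3.13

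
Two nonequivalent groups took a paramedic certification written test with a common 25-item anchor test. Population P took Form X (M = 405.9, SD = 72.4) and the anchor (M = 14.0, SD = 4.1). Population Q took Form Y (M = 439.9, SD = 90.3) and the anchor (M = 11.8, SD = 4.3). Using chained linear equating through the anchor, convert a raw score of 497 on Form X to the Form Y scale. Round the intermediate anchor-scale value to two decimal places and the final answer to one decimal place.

Form X → anchor (Population P): v = (4.1/72.4)(497 − 405.9) + 14.0 = 19.16
anchor → Form Y (Population Q): y = (90.3/4.3)(19.16 − 11.8) + 439.9 = 594.5

594.5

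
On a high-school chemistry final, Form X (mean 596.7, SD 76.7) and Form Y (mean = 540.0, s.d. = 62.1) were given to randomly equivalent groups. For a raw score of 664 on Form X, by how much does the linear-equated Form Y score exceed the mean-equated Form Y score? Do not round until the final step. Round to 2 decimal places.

Mean-equated: 664 + (540.0 − 596.7) = 607.30
Linear-equated: (62.1/76.7)(664 − 596.7) + 540.0 = 594.489
Difference = 594.489 − 607.30 = -12.81

-12.81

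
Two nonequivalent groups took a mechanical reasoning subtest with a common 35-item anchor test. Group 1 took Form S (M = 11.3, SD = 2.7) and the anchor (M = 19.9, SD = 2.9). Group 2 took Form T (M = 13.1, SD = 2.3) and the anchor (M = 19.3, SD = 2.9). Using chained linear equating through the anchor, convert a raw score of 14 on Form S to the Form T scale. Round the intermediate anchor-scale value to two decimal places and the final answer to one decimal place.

15.9

Form S → anchor (Group 1): v = (2.9/2.7)(14 − 11.3) + 19.9 = 22.80
anchor → Form T (Group 2): y = (2.3/2.9)(22.80 − 19.3) + 13.1 = 15.9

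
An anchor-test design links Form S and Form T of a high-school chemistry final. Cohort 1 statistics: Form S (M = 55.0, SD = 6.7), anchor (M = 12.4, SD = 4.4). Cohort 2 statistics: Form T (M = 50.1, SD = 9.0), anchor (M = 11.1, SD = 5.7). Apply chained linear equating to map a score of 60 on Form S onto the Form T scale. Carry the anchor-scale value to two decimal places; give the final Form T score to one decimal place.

57.3

Form S → anchor (Cohort 1): v = (4.4/6.7)(60 − 55.0) + 12.4 = 15.68
anchor → Form T (Cohort 2): y = (9.0/5.7)(15.68 − 11.1) + 50.1 = 57.3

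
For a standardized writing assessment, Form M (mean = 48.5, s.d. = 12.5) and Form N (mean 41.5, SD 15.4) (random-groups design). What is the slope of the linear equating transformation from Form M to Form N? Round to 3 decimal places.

1.232

A = SD_Y / SD_X = 15.4 / 12.5 = 1.232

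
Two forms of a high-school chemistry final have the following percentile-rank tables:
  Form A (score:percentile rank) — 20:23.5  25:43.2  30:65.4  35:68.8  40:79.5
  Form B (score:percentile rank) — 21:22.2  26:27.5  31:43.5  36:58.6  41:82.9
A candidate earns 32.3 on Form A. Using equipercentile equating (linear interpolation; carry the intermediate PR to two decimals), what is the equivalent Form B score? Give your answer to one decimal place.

37.7

PR of 32.3 on Form A: 65.4 + (32.3 − 30)/(35 − 30) × (68.8 − 65.4) = 66.96
On Form B, PR 66.96 falls between score 36 (PR 58.6) and 41 (PR 82.9).
Interpolate: 36 + (66.96 − 58.6)/(82.9 − 58.6) × (41 − 36) = 37.7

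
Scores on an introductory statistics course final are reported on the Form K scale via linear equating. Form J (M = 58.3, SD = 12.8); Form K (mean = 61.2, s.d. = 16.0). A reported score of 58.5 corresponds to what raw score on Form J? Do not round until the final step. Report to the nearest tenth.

Invert y = (SD_Y/SD_X)(x − M_X) + M_Y:
x = (SD_X/SD_Y)(y − M_Y) + M_X = (12.8/16.0)(58.5 − 61.2) + 58.3
x = 0.800000 × -2.700 + 58.3 = 56.1

56.1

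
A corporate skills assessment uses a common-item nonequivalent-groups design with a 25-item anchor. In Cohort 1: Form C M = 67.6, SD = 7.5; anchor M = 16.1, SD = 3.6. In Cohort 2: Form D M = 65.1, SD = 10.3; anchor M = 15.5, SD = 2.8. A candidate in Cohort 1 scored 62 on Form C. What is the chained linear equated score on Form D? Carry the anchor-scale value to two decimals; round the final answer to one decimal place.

57.4

Form C → anchor (Cohort 1): v = (3.6/7.5)(62 − 67.6) + 16.1 = 13.41
anchor → Form D (Cohort 2): y = (10.3/2.8)(13.41 − 15.5) + 65.1 = 57.4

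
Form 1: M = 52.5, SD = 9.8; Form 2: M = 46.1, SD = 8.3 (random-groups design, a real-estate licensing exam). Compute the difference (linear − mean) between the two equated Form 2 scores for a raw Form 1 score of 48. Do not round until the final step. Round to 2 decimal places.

Mean-equated: 48 + (46.1 − 52.5) = 41.60
Linear-equated: (8.3/9.8)(48 − 52.5) + 46.1 = 42.289
Difference = 42.289 − 41.60 = 0.69

0.69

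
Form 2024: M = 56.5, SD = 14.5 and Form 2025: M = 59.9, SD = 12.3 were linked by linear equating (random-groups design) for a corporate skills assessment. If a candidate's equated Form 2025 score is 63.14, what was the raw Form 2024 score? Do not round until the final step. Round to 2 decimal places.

60.32

Invert y = (SD_Y/SD_X)(x − M_X) + M_Y:
x = (SD_X/SD_Y)(y − M_Y) + M_X = (14.5/12.3)(63.14 − 59.9) + 56.5
x = 1.178862 × 3.240 + 56.5 = 60.32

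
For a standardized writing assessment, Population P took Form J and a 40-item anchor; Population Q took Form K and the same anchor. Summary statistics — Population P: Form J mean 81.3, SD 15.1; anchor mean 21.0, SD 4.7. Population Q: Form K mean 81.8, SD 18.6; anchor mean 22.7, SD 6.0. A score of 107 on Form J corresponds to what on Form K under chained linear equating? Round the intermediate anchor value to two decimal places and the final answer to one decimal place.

101.3

Form J → anchor (Population P): v = (4.7/15.1)(107 − 81.3) + 21.0 = 29.00
anchor → Form K (Population Q): y = (18.6/6.0)(29.00 − 22.7) + 81.8 = 101.3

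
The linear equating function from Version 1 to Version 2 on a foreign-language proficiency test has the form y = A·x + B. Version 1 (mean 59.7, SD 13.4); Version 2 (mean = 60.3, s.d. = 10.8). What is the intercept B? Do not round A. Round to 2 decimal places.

A = SD_Y / SD_X = 10.8 / 13.4 = 0.805970
B = M_Y − A·M_X = 60.3 − 0.805970 × 59.7 = 12.18

12.18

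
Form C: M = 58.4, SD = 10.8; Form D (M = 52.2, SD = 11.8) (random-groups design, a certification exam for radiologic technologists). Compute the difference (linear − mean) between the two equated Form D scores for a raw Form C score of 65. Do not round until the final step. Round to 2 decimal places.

Mean-equated: 65 + (52.2 − 58.4) = 58.80
Linear-equated: (11.8/10.8)(65 − 58.4) + 52.2 = 59.411
Difference = 59.411 − 58.80 = 0.61

0.61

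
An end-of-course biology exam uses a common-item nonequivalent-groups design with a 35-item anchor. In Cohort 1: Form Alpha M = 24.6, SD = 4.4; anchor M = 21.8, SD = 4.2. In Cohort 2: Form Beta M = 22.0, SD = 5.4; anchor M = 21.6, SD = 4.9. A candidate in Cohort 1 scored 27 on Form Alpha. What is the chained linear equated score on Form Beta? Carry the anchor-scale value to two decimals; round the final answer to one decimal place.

Form Alpha → anchor (Cohort 1): v = (4.2/4.4)(27 − 24.6) + 21.8 = 24.09
anchor → Form Beta (Cohort 2): y = (5.4/4.9)(24.09 − 21.6) + 22.0 = 24.7

24.7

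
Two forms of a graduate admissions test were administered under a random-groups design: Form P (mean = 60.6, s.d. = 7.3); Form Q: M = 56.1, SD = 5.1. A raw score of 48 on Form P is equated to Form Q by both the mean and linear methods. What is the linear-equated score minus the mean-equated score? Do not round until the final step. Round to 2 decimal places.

3.80

Mean-equated: 48 + (56.1 − 60.6) = 43.50
Linear-equated: (5.1/7.3)(48 − 60.6) + 56.1 = 47.297
Difference = 47.297 − 43.50 = 3.80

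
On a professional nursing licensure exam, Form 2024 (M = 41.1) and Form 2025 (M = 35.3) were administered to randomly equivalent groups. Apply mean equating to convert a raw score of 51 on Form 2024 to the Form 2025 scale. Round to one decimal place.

Mean equating: y = x + (M_Y − M_X) = 51 + (35.3 − 41.1) = 45.2

45.2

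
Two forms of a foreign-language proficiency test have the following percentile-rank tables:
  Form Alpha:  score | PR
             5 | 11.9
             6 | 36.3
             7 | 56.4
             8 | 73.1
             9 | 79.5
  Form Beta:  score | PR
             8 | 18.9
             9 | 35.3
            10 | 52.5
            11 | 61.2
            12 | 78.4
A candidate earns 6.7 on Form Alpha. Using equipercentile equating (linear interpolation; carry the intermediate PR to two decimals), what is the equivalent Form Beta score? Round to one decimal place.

9.9

PR of 6.7 on Form Alpha: 36.3 + (6.7 − 6)/(7 − 6) × (56.4 − 36.3) = 50.37
On Form Beta, PR 50.37 falls between score 9 (PR 35.3) and 10 (PR 52.5).
Interpolate: 9 + (50.37 − 35.3)/(52.5 − 35.3) × (10 − 9) = 9.9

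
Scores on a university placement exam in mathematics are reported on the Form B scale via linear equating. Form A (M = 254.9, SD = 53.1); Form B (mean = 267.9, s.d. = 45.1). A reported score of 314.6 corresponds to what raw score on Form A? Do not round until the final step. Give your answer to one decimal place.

Invert y = (SD_Y/SD_X)(x − M_X) + M_Y:
x = (SD_X/SD_Y)(y − M_Y) + M_X = (53.1/45.1)(314.6 − 267.9) + 254.9
x = 1.177384 × 46.700 + 254.9 = 309.9

309.9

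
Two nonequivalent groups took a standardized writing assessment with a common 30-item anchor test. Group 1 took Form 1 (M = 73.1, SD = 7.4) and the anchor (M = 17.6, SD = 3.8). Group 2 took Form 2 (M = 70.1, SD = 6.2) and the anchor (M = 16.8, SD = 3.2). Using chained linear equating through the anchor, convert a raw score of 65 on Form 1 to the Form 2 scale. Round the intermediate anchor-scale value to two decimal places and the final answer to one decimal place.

Form 1 → anchor (Group 1): v = (3.8/7.4)(65 − 73.1) + 17.6 = 13.44
anchor → Form 2 (Group 2): y = (6.2/3.2)(13.44 − 16.8) + 70.1 = 63.6

63.6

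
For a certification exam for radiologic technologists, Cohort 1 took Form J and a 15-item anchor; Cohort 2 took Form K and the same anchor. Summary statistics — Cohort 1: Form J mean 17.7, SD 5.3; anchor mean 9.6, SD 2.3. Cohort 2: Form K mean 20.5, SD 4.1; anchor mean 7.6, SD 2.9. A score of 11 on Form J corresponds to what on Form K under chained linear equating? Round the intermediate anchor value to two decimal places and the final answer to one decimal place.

Form J → anchor (Cohort 1): v = (2.3/5.3)(11 − 17.7) + 9.6 = 6.69
anchor → Form K (Cohort 2): y = (4.1/2.9)(6.69 − 7.6) + 20.5 = 19.2

19.2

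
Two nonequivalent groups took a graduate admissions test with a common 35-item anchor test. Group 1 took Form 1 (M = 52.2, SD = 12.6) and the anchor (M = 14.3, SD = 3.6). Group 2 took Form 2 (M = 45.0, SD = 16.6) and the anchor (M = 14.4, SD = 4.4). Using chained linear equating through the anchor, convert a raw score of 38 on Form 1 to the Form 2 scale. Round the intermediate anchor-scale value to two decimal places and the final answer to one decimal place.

Form 1 → anchor (Group 1): v = (3.6/12.6)(38 − 52.2) + 14.3 = 10.24
anchor → Form 2 (Group 2): y = (16.6/4.4)(10.24 − 14.4) + 45.0 = 29.3

29.3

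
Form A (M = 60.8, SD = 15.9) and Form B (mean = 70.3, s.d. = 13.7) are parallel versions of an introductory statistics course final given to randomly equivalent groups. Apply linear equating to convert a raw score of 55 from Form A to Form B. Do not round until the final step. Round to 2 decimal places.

Linear equating: y = (SD_Y/SD_X)(x − M_X) + M_Y
y = (13.7/15.9)(55 − 60.8) + 70.3
y = 0.861635 × -5.8 + 70.3 = -4.9975 + 70.3 = 65.30

65.30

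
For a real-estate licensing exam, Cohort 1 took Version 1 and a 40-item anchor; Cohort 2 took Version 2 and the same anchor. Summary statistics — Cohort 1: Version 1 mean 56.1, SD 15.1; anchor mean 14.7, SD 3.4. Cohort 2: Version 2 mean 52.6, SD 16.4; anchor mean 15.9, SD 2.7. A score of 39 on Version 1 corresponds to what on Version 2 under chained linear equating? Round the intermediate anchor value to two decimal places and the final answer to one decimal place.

21.9

Version 1 → anchor (Cohort 1): v = (3.4/15.1)(39 − 56.1) + 14.7 = 10.85
anchor → Version 2 (Cohort 2): y = (16.4/2.7)(10.85 − 15.9) + 52.6 = 21.9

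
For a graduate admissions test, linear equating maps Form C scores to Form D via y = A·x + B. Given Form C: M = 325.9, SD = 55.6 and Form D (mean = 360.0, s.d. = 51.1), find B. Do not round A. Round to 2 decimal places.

60.48

A = SD_Y / SD_X = 51.1 / 55.6 = 0.919065
B = M_Y − A·M_X = 360.0 − 0.919065 × 325.9 = 60.48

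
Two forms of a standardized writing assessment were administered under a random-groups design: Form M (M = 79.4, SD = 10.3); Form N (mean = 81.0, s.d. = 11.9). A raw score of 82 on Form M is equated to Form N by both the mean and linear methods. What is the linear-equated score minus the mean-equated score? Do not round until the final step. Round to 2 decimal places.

Mean-equated: 82 + (81.0 − 79.4) = 83.60
Linear-equated: (11.9/10.3)(82 − 79.4) + 81.0 = 84.004
Difference = 84.004 − 83.60 = 0.40

0.40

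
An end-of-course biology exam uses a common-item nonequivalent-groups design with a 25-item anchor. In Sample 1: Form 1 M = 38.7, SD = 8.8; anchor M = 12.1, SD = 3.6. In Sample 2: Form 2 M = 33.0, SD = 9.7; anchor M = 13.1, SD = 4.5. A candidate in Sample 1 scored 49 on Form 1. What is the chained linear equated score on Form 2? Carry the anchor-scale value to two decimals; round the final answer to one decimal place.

39.9

Form 1 → anchor (Sample 1): v = (3.6/8.8)(49 − 38.7) + 12.1 = 16.31
anchor → Form 2 (Sample 2): y = (9.7/4.5)(16.31 − 13.1) + 33.0 = 39.9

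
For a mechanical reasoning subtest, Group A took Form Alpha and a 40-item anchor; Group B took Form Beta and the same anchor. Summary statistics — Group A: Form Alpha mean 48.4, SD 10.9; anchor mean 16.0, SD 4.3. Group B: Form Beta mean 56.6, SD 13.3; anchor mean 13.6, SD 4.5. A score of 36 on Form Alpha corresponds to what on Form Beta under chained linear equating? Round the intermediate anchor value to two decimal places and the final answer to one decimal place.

Form Alpha → anchor (Group A): v = (4.3/10.9)(36 − 48.4) + 16.0 = 11.11
anchor → Form Beta (Group B): y = (13.3/4.5)(11.11 − 13.6) + 56.6 = 49.2

49.2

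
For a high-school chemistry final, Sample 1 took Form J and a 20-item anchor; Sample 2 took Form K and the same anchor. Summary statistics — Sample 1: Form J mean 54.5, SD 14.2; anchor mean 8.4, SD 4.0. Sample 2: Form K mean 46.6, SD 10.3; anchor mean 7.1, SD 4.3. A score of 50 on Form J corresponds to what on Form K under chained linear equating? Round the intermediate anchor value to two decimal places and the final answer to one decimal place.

Form J → anchor (Sample 1): v = (4.0/14.2)(50 − 54.5) + 8.4 = 7.13
anchor → Form K (Sample 2): y = (10.3/4.3)(7.13 − 7.1) + 46.6 = 46.7

46.7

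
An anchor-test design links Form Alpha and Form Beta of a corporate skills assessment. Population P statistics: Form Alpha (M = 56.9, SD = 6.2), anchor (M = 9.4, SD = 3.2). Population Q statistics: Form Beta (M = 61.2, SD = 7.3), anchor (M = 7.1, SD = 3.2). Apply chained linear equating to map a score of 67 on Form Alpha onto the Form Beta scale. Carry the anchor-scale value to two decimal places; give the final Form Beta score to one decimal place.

Form Alpha → anchor (Population P): v = (3.2/6.2)(67 − 56.9) + 9.4 = 14.61
anchor → Form Beta (Population Q): y = (7.3/3.2)(14.61 − 7.1) + 61.2 = 78.3

78.3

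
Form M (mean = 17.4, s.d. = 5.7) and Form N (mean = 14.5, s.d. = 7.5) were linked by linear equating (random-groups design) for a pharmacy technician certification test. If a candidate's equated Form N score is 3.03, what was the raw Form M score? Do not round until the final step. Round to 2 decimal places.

Invert y = (SD_Y/SD_X)(x − M_X) + M_Y:
x = (SD_X/SD_Y)(y − M_Y) + M_X = (5.7/7.5)(3.03 − 14.5) + 17.4
x = 0.760000 × -11.470 + 17.4 = 8.68

8.68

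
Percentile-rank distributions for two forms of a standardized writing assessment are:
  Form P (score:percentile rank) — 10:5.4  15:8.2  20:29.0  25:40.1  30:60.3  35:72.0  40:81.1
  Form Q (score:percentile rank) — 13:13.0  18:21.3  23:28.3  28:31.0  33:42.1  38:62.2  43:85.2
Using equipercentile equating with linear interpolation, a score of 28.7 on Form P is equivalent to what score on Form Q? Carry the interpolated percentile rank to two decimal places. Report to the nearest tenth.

PR of 28.7 on Form P: 40.1 + (28.7 − 25)/(30 − 25) × (60.3 − 40.1) = 55.05
On Form Q, PR 55.05 falls between score 33 (PR 42.1) and 38 (PR 62.2).
Interpolate: 33 + (55.05 − 42.1)/(62.2 − 42.1) × (38 − 33) = 36.2

36.2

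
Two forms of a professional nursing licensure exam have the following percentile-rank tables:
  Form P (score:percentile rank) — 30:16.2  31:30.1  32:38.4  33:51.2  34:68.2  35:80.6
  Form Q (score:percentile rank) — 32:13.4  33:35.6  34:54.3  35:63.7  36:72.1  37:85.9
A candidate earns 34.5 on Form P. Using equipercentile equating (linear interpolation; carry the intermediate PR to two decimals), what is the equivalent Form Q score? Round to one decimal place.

36.2

PR of 34.5 on Form P: 68.2 + (34.5 − 34)/(35 − 34) × (80.6 − 68.2) = 74.40
On Form Q, PR 74.40 falls between score 36 (PR 72.1) and 37 (PR 85.9).
Interpolate: 36 + (74.40 − 72.1)/(85.9 − 72.1) × (37 − 36) = 36.2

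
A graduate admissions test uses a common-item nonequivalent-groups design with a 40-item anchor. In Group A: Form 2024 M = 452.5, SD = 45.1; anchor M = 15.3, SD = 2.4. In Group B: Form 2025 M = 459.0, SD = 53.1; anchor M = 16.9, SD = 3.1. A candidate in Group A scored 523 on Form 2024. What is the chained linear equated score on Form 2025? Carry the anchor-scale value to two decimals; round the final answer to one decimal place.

Form 2024 → anchor (Group A): v = (2.4/45.1)(523 − 452.5) + 15.3 = 19.05
anchor → Form 2025 (Group B): y = (53.1/3.1)(19.05 − 16.9) + 459.0 = 495.8

495.8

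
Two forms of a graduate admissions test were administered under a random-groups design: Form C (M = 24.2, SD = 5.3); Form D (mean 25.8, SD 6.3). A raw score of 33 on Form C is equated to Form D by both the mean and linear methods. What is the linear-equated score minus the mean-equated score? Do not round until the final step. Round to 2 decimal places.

1.66

Mean-equated: 33 + (25.8 − 24.2) = 34.60
Linear-equated: (6.3/5.3)(33 − 24.2) + 25.8 = 36.260
Difference = 36.260 − 34.60 = 1.66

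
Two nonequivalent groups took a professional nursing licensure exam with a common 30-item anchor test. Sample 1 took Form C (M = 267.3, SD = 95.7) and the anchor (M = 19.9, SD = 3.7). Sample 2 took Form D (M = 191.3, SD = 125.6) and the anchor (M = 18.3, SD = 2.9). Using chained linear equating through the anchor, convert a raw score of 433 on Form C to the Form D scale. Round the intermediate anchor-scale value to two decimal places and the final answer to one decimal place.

538.2

Form C → anchor (Sample 1): v = (3.7/95.7)(433 − 267.3) + 19.9 = 26.31
anchor → Form D (Sample 2): y = (125.6/2.9)(26.31 − 18.3) + 191.3 = 538.2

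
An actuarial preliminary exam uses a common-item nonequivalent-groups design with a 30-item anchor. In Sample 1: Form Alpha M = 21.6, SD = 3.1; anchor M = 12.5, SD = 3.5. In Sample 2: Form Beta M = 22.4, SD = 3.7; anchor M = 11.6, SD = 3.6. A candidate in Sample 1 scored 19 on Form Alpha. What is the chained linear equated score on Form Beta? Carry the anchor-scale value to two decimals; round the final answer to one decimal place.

20.3

Form Alpha → anchor (Sample 1): v = (3.5/3.1)(19 − 21.6) + 12.5 = 9.56
anchor → Form Beta (Sample 2): y = (3.7/3.6)(9.56 − 11.6) + 22.4 = 20.3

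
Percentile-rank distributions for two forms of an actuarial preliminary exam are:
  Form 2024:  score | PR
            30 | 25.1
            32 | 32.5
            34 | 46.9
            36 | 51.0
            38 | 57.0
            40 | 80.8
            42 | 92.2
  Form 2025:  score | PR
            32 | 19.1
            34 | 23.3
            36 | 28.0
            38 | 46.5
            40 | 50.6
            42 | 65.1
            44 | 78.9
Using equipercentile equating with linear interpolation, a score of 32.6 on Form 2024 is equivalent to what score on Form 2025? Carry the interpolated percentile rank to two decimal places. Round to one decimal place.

PR of 32.6 on Form 2024: 32.5 + (32.6 − 32)/(34 − 32) × (46.9 − 32.5) = 36.82
On Form 2025, PR 36.82 falls between score 36 (PR 28.0) and 38 (PR 46.5).
Interpolate: 36 + (36.82 − 28.0)/(46.5 − 28.0) × (38 − 36) = 37.0

37.0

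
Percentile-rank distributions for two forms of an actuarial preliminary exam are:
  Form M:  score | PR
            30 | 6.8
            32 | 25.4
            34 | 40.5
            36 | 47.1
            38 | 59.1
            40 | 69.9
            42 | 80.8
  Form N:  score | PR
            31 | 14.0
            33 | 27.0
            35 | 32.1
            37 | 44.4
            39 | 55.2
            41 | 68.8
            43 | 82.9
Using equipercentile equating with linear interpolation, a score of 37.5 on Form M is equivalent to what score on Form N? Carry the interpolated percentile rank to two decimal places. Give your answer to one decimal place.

39.1

PR of 37.5 on Form M: 47.1 + (37.5 − 36)/(38 − 36) × (59.1 − 47.1) = 56.10
On Form N, PR 56.10 falls between score 39 (PR 55.2) and 41 (PR 68.8).
Interpolate: 39 + (56.10 − 55.2)/(68.8 − 55.2) × (41 − 39) = 39.1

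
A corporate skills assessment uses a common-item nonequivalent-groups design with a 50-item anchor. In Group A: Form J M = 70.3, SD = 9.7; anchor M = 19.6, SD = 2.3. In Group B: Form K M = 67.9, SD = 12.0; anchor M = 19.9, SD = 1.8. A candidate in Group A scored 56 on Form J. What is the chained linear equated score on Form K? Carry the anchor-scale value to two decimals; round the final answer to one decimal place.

43.3

Form J → anchor (Group A): v = (2.3/9.7)(56 − 70.3) + 19.6 = 16.21
anchor → Form K (Group B): y = (12.0/1.8)(16.21 − 19.9) + 67.9 = 43.3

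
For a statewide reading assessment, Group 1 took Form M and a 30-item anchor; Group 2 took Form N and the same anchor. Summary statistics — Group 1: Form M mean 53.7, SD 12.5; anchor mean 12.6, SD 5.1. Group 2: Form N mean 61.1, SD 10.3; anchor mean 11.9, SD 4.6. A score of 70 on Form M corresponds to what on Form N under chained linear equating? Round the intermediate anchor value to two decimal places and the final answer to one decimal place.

77.6

Form M → anchor (Group 1): v = (5.1/12.5)(70 − 53.7) + 12.6 = 19.25
anchor → Form N (Group 2): y = (10.3/4.6)(19.25 − 11.9) + 61.1 = 77.6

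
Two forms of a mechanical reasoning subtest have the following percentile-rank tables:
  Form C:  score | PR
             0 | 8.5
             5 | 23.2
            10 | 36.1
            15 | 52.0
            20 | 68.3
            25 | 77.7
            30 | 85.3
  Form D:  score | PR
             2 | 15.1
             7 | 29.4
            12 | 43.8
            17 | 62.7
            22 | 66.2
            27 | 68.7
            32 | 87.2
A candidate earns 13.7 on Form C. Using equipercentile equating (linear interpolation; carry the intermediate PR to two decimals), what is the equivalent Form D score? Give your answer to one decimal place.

13.1

PR of 13.7 on Form C: 36.1 + (13.7 − 10)/(15 − 10) × (52.0 − 36.1) = 47.87
On Form D, PR 47.87 falls between score 12 (PR 43.8) and 17 (PR 62.7).
Interpolate: 12 + (47.87 − 43.8)/(62.7 − 43.8) × (17 − 12) = 13.1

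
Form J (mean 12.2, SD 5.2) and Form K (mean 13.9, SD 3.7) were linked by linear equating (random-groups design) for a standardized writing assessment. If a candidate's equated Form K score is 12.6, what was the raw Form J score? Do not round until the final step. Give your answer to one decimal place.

10.4

Invert y = (SD_Y/SD_X)(x − M_X) + M_Y:
x = (SD_X/SD_Y)(y − M_Y) + M_X = (5.2/3.7)(12.6 − 13.9) + 12.2
x = 1.405405 × -1.300 + 12.2 = 10.4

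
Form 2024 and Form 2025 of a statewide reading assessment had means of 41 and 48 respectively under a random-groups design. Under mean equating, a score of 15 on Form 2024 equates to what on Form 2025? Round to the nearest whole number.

Mean equating: y = x + (M_Y − M_X) = 15 + (48 − 41) = 22

22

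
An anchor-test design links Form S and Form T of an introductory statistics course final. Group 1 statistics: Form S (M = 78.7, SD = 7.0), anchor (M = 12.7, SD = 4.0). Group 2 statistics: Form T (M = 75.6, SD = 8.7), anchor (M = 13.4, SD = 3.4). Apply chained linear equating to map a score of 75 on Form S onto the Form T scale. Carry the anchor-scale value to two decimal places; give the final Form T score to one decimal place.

Form S → anchor (Group 1): v = (4.0/7.0)(75 − 78.7) + 12.7 = 10.59
anchor → Form T (Group 2): y = (8.7/3.4)(10.59 − 13.4) + 75.6 = 68.4

68.4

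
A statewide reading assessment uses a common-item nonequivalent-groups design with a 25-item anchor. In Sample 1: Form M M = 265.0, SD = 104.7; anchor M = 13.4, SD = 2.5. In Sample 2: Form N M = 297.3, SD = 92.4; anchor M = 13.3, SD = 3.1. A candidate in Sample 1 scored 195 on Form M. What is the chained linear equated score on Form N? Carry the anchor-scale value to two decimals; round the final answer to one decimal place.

250.5

Form M → anchor (Sample 1): v = (2.5/104.7)(195 − 265.0) + 13.4 = 11.73
anchor → Form N (Sample 2): y = (92.4/3.1)(11.73 − 13.3) + 297.3 = 250.5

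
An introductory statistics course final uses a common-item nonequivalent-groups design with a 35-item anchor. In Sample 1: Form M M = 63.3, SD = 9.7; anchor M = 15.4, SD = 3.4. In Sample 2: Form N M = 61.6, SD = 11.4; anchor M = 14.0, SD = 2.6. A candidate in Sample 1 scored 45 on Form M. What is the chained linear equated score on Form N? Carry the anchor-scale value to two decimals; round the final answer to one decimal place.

39.6

Form M → anchor (Sample 1): v = (3.4/9.7)(45 − 63.3) + 15.4 = 8.99
anchor → Form N (Sample 2): y = (11.4/2.6)(8.99 − 14.0) + 61.6 = 39.6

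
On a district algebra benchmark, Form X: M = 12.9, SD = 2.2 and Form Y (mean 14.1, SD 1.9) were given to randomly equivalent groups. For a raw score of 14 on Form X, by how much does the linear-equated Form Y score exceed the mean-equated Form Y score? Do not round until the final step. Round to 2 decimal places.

Mean-equated: 14 + (14.1 − 12.9) = 15.20
Linear-equated: (1.9/2.2)(14 − 12.9) + 14.1 = 15.050
Difference = 15.050 − 15.20 = -0.15

-0.15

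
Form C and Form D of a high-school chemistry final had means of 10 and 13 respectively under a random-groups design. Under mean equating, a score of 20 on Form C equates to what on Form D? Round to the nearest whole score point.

23

Mean equating: y = x + (M_Y − M_X) = 20 + (13 − 10) = 23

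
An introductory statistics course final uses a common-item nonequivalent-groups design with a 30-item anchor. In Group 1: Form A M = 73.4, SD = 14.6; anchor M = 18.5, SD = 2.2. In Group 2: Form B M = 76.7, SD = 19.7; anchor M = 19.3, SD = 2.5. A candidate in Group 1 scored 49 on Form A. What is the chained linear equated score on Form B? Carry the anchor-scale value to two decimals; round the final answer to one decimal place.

Form A → anchor (Group 1): v = (2.2/14.6)(49 − 73.4) + 18.5 = 14.82
anchor → Form B (Group 2): y = (19.7/2.5)(14.82 − 19.3) + 76.7 = 41.4

41.4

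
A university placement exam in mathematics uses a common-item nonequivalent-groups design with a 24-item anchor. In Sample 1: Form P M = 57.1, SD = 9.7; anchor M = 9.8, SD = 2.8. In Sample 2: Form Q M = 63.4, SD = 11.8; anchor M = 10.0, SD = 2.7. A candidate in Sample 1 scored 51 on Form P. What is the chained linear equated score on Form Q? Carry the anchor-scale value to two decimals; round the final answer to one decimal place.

Form P → anchor (Sample 1): v = (2.8/9.7)(51 − 57.1) + 9.8 = 8.04
anchor → Form Q (Sample 2): y = (11.8/2.7)(8.04 − 10.0) + 63.4 = 54.8

54.8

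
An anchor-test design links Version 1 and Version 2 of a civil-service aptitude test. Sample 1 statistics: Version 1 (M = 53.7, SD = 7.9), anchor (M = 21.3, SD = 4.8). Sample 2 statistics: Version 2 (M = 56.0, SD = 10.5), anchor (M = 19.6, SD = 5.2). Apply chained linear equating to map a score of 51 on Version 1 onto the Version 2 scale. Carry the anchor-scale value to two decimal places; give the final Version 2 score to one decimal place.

56.1

Version 1 → anchor (Sample 1): v = (4.8/7.9)(51 − 53.7) + 21.3 = 19.66
anchor → Version 2 (Sample 2): y = (10.5/5.2)(19.66 − 19.6) + 56.0 = 56.1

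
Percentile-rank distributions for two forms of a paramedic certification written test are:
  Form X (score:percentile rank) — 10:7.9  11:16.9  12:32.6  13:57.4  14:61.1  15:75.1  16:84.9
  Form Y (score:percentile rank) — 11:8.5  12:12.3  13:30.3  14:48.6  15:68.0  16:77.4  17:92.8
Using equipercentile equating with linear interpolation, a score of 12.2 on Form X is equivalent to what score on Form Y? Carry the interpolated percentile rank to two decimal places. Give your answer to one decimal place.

13.4

PR of 12.2 on Form X: 32.6 + (12.2 − 12)/(13 − 12) × (57.4 − 32.6) = 37.56
On Form Y, PR 37.56 falls between score 13 (PR 30.3) and 14 (PR 48.6).
Interpolate: 13 + (37.56 − 30.3)/(48.6 − 30.3) × (14 − 13) = 13.4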